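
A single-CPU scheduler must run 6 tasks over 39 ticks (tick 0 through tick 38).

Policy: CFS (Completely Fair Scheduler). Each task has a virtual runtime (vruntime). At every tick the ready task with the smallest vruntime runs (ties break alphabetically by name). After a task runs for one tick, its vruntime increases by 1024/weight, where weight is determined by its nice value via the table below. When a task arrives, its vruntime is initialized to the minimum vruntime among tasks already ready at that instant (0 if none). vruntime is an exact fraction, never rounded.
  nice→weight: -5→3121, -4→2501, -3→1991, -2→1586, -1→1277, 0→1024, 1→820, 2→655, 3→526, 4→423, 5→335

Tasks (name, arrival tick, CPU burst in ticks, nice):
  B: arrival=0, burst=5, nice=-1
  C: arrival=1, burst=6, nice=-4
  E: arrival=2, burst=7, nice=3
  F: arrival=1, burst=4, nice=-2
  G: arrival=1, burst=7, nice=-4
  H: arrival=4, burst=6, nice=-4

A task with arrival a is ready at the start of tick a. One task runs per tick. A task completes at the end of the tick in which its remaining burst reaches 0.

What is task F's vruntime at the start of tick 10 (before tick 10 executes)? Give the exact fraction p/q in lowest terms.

t=0: vr[B=0] → run B
t=1: vr[B=1024/1277 C=1024/1277 F=1024/1277 G=1024/1277] → run B
t=2: vr[B=2048/1277 C=1024/1277 E=1024/1277 F=1024/1277 G=1024/1277] → run C
t=3: vr[B=2048/1277 C=3868672/3193777 E=1024/1277 F=1024/1277 G=1024/1277] → run E
t=4: vr[B=2048/1277 C=3868672/3193777 E=923136/335851 F=1024/1277 G=1024/1277 H=1024/1277] → run F
t=5: vr[B=2048/1277 C=3868672/3193777 E=923136/335851 F=1465856/1012661 G=1024/1277 H=1024/1277] → run G
t=6: vr[B=2048/1277 C=3868672/3193777 E=923136/335851 F=1465856/1012661 G=3868672/3193777 H=1024/1277] → run H
t=7: vr[B=2048/1277 C=3868672/3193777 E=923136/335851 F=1465856/1012661 G=3868672/3193777 H=3868672/3193777] → run C
t=8: vr[B=2048/1277 C=5176320/3193777 E=923136/335851 F=1465856/1012661 G=3868672/3193777 H=3868672/3193777] → run G
t=9: vr[B=2048/1277 C=5176320/3193777 E=923136/335851 F=1465856/1012661 G=5176320/3193777 H=3868672/3193777] → run H
t=10: vr[B=2048/1277 C=5176320/3193777 E=923136/335851 F=1465856/1012661 G=5176320/3193777 H=5176320/3193777] → run F
t=11: vr[B=2048/1277 C=5176320/3193777 E=923136/335851 F=2119680/1012661 G=5176320/3193777 H=5176320/3193777] → run B
t=12: vr[B=3072/1277 C=5176320/3193777 E=923136/335851 F=2119680/1012661 G=5176320/3193777 H=5176320/3193777] → run C
t=13: vr[B=3072/1277 C=6483968/3193777 E=923136/335851 F=2119680/1012661 G=5176320/3193777 H=5176320/3193777] → run G
t=14: vr[B=3072/1277 C=6483968/3193777 E=923136/335851 F=2119680/1012661 G=6483968/3193777 H=5176320/3193777] → run H
t=15: vr[B=3072/1277 C=6483968/3193777 E=923136/335851 F=2119680/1012661 G=6483968/3193777 H=6483968/3193777] → run C
t=16: vr[B=3072/1277 C=7791616/3193777 E=923136/335851 F=2119680/1012661 G=6483968/3193777 H=6483968/3193777] → run G
t=17: vr[B=3072/1277 C=7791616/3193777 E=923136/335851 F=2119680/1012661 G=7791616/3193777 H=6483968/3193777] → run H
t=18: vr[B=3072/1277 C=7791616/3193777 E=923136/335851 F=2119680/1012661 G=7791616/3193777 H=7791616/3193777] → run F
t=19: vr[B=3072/1277 C=7791616/3193777 E=923136/335851 F=2773504/1012661 G=7791616/3193777 H=7791616/3193777] → run B
t=20: vr[B=4096/1277 C=7791616/3193777 E=923136/335851 F=2773504/1012661 G=7791616/3193777 H=7791616/3193777] → run C
t=21: vr[B=4096/1277 C=9099264/3193777 E=923136/335851 F=2773504/1012661 G=7791616/3193777 H=7791616/3193777] → run G
t=22: vr[B=4096/1277 C=9099264/3193777 E=923136/335851 F=2773504/1012661 G=9099264/3193777 H=7791616/3193777] → run H
t=23: vr[B=4096/1277 C=9099264/3193777 E=923136/335851 F=2773504/1012661 G=9099264/3193777 H=9099264/3193777] → run F
t=24: vr[B=4096/1277 C=9099264/3193777 E=923136/335851 G=9099264/3193777 H=9099264/3193777] → run E
t=25: vr[B=4096/1277 C=9099264/3193777 E=1576960/335851 G=9099264/3193777 H=9099264/3193777] → run C
t=26: vr[B=4096/1277 E=1576960/335851 G=9099264/3193777 H=9099264/3193777] → run G
t=27: vr[B=4096/1277 E=1576960/335851 G=10406912/3193777 H=9099264/3193777] → run H
t=28: vr[B=4096/1277 E=1576960/335851 G=10406912/3193777] → run B
t=29: vr[E=1576960/335851 G=10406912/3193777] → run G
t=30: vr[E=1576960/335851] → run E
t=31: vr[E=2230784/335851] → run E
t=32: vr[E=2884608/335851] → run E
t=33: vr[E=3538432/335851] → run E
t=34: vr[E=4192256/335851] → run E
t=35: (idle)
t=36: (idle)
t=37: (idle)
t=38: (idle)

vruntime(F, start of tick 10) = 1465856/1012661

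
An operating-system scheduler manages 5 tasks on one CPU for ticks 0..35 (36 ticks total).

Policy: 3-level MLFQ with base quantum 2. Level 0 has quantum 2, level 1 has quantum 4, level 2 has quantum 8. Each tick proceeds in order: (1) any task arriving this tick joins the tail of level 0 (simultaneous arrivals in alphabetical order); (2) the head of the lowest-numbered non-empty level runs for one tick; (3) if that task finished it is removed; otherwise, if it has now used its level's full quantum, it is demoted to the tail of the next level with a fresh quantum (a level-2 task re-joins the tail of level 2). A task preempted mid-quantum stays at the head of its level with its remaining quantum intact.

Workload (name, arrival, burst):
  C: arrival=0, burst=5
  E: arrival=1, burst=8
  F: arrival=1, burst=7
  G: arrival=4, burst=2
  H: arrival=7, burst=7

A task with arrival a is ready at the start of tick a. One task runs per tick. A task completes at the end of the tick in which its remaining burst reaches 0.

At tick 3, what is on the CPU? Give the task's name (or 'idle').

running at tick 3 = E

t=0: L0/L1/L2 = C/-/- → run C
t=1: L0/L1/L2 = CEF/-/- → run C
t=2: L0/L1/L2 = EF/C/- → run E
t=3: L0/L1/L2 = EF/C/- → run E
t=4: L0/L1/L2 = FG/CE/- → run F
t=5: L0/L1/L2 = FG/CE/- → run F
t=6: L0/L1/L2 = G/CEF/- → run G
t=7: L0/L1/L2 = GH/CEF/- → run G
t=8: L0/L1/L2 = H/CEF/- → run H
t=9: L0/L1/L2 = H/CEF/- → run H
t=10: L0/L1/L2 = -/CEFH/- → run C
t=11: L0/L1/L2 = -/CEFH/- → run C
t=12: L0/L1/L2 = -/CEFH/- → run C
t=13: L0/L1/L2 = -/EFH/- → run E
t=14: L0/L1/L2 = -/EFH/- → run E
t=15: L0/L1/L2 = -/EFH/- → run E
t=16: L0/L1/L2 = -/EFH/- → run E
t=17: L0/L1/L2 = -/FH/E → run F
t=18: L0/L1/L2 = -/FH/E → run F
t=19: L0/L1/L2 = -/FH/E → run F
t=20: L0/L1/L2 = -/FH/E → run F
t=21: L0/L1/L2 = -/H/EF → run H
t=22: L0/L1/L2 = -/H/EF → run H
t=23: L0/L1/L2 = -/H/EF → run H
t=24: L0/L1/L2 = -/H/EF → run H
t=25: L0/L1/L2 = -/-/EFH → run E
t=26: L0/L1/L2 = -/-/EFH → run E
t=27: L0/L1/L2 = -/-/FH → run F
t=28: L0/L1/L2 = -/-/H → run H
t=29: (idle)
t=30: (idle)
t=31: (idle)
t=32: (idle)
t=33: (idle)
t=34: (idle)
t=35: (idle)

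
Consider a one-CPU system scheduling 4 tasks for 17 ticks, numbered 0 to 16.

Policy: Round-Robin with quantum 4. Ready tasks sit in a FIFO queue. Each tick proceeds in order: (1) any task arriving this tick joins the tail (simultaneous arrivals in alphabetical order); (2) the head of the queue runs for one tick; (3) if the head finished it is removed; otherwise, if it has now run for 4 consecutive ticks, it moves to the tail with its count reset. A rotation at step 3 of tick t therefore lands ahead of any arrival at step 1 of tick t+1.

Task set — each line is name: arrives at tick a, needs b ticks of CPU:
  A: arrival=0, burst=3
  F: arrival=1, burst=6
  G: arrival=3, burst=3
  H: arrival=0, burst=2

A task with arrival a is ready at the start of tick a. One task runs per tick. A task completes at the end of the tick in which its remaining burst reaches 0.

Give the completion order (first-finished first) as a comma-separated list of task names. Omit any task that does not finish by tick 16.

completion order = A, H, G, F

t=0: queue=[A,H] q_used=0 → run A
t=1: queue=[A,H,F] q_used=1 → run A
t=2: queue=[A,H,F] q_used=2 → run A
t=3: queue=[H,F,G] q_used=0 → run H
t=4: queue=[H,F,G] q_used=1 → run H
t=5: queue=[F,G] q_used=0 → run F
t=6: queue=[F,G] q_used=1 → run F
t=7: queue=[F,G] q_used=2 → run F
t=8: queue=[F,G] q_used=3 → run F
t=9: queue=[G,F] q_used=0 → run G
t=10: queue=[G,F] q_used=1 → run G
t=11: queue=[G,F] q_used=2 → run G
t=12: queue=[F] q_used=0 → run F
t=13: queue=[F] q_used=1 → run F
t=14: (idle)
t=15: (idle)
t=16: (idle)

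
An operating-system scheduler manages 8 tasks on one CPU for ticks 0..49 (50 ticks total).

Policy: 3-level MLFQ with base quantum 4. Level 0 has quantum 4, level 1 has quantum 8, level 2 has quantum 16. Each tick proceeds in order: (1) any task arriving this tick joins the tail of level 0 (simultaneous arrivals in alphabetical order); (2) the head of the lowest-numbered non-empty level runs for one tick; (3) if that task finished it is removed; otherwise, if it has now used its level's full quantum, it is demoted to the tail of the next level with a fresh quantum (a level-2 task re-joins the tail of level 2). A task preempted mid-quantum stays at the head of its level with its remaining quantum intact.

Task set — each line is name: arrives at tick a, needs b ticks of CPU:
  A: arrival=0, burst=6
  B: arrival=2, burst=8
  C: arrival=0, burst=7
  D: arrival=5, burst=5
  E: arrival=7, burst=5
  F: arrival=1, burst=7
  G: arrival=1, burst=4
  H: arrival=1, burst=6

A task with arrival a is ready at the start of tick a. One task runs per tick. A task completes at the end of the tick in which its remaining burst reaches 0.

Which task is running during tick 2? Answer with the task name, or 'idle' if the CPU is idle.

t=0: L0/L1/L2 = AC/-/- → run A
t=1: L0/L1/L2 = ACFGH/-/- → run A
t=2: L0/L1/L2 = ACFGHB/-/- → run A
t=3: L0/L1/L2 = ACFGHB/-/- → run A
t=4: L0/L1/L2 = CFGHB/A/- → run C
t=5: L0/L1/L2 = CFGHBD/A/- → run C
t=6: L0/L1/L2 = CFGHBD/A/- → run C
t=7: L0/L1/L2 = CFGHBDE/A/- → run C
t=8: L0/L1/L2 = FGHBDE/AC/- → run F
t=9: L0/L1/L2 = FGHBDE/AC/- → run F
t=10: L0/L1/L2 = FGHBDE/AC/- → run F
t=11: L0/L1/L2 = FGHBDE/AC/- → run F
t=12: L0/L1/L2 = GHBDE/ACF/- → run G
t=13: L0/L1/L2 = GHBDE/ACF/- → run G
t=14: L0/L1/L2 = GHBDE/ACF/- → run G
t=15: L0/L1/L2 = GHBDE/ACF/- → run G
t=16: L0/L1/L2 = HBDE/ACF/- → run H
t=17: L0/L1/L2 = HBDE/ACF/- → run H
t=18: L0/L1/L2 = HBDE/ACF/- → run H
t=19: L0/L1/L2 = HBDE/ACF/- → run H
t=20: L0/L1/L2 = BDE/ACFH/- → run B
t=21: L0/L1/L2 = BDE/ACFH/- → run B
t=22: L0/L1/L2 = BDE/ACFH/- → run B
t=23: L0/L1/L2 = BDE/ACFH/- → run B
t=24: L0/L1/L2 = DE/ACFHB/- → run D
t=25: L0/L1/L2 = DE/ACFHB/- → run D
t=26: L0/L1/L2 = DE/ACFHB/- → run D
t=27: L0/L1/L2 = DE/ACFHB/- → run D
t=28: L0/L1/L2 = E/ACFHBD/- → run E
t=29: L0/L1/L2 = E/ACFHBD/- → run E
t=30: L0/L1/L2 = E/ACFHBD/- → run E
t=31: L0/L1/L2 = E/ACFHBD/- → run E
t=32: L0/L1/L2 = -/ACFHBDE/- → run A
t=33: L0/L1/L2 = -/ACFHBDE/- → run A
t=34: L0/L1/L2 = -/CFHBDE/- → run C
t=35: L0/L1/L2 = -/CFHBDE/- → run C
t=36: L0/L1/L2 = -/CFHBDE/- → run C
t=37: L0/L1/L2 = -/FHBDE/- → run F
t=38: L0/L1/L2 = -/FHBDE/- → run F
t=39: L0/L1/L2 = -/FHBDE/- → run F
t=40: L0/L1/L2 = -/HBDE/- → run H
t=41: L0/L1/L2 = -/HBDE/- → run H
t=42: L0/L1/L2 = -/BDE/- → run B
t=43: L0/L1/L2 = -/BDE/- → run B
t=44: L0/L1/L2 = -/BDE/- → run B
t=45: L0/L1/L2 = -/BDE/- → run B
t=46: L0/L1/L2 = -/DE/- → run D
t=47: L0/L1/L2 = -/E/- → run E
t=48: (idle)
t=49: (idle)

running at tick 2 = A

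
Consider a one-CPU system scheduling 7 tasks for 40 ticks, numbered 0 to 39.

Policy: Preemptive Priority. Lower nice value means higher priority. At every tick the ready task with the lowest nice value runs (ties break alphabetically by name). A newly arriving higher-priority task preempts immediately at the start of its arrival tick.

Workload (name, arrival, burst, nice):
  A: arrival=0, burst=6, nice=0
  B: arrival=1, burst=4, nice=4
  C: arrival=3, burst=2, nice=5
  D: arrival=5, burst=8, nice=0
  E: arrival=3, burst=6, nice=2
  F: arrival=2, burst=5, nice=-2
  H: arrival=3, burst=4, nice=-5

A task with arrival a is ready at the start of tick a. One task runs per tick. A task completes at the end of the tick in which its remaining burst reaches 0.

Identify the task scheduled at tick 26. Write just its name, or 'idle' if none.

t=0: ready={A} → run A
t=1: ready={A,B} → run A
t=2: ready={A,B,F} → run F
t=3: ready={A,B,C,E,F,H} → run H
t=4: ready={A,B,C,E,F,H} → run H
t=5: ready={A,B,C,D,E,F,H} → run H
t=6: ready={A,B,C,D,E,F,H} → run H
t=7: ready={A,B,C,D,E,F} → run F
t=8: ready={A,B,C,D,E,F} → run F
t=9: ready={A,B,C,D,E,F} → run F
t=10: ready={A,B,C,D,E,F} → run F
t=11: ready={A,B,C,D,E} → run A
t=12: ready={A,B,C,D,E} → run A
t=13: ready={A,B,C,D,E} → run A
t=14: ready={A,B,C,D,E} → run A
t=15: ready={B,C,D,E} → run D
t=16: ready={B,C,D,E} → run D
t=17: ready={B,C,D,E} → run D
t=18: ready={B,C,D,E} → run D
t=19: ready={B,C,D,E} → run D
t=20: ready={B,C,D,E} → run D
t=21: ready={B,C,D,E} → run D
t=22: ready={B,C,D,E} → run D
t=23: ready={B,C,E} → run E
t=24: ready={B,C,E} → run E
t=25: ready={B,C,E} → run E
t=26: ready={B,C,E} → run E
t=27: ready={B,C,E} → run E
t=28: ready={B,C,E} → run E
t=29: ready={B,C} → run B
t=30: ready={B,C} → run B
t=31: ready={B,C} → run B
t=32: ready={B,C} → run B
t=33: ready={C} → run C
t=34: ready={C} → run C
t=35: (idle)
t=36: (idle)
t=37: (idle)
t=38: (idle)
t=39: (idle)

running at tick 26 = E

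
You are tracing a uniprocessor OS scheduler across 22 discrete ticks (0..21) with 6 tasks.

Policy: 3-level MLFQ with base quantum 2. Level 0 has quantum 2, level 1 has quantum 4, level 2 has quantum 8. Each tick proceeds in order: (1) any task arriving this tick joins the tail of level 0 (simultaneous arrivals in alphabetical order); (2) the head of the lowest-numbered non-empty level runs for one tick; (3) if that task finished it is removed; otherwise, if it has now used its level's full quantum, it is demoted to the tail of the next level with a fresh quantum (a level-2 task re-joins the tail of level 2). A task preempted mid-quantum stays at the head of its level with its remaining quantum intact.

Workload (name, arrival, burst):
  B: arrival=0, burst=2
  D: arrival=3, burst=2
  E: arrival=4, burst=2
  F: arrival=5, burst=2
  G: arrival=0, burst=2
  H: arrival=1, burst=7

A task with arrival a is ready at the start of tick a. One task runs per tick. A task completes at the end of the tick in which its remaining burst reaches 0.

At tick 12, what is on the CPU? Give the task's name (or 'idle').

t=0: L0/L1/L2 = BG/-/- → run B
t=1: L0/L1/L2 = BGH/-/- → run B
t=2: L0/L1/L2 = GH/-/- → run G
t=3: L0/L1/L2 = GHD/-/- → run G
t=4: L0/L1/L2 = HDE/-/- → run H
t=5: L0/L1/L2 = HDEF/-/- → run H
t=6: L0/L1/L2 = DEF/H/- → run D
t=7: L0/L1/L2 = DEF/H/- → run D
t=8: L0/L1/L2 = EF/H/- → run E
t=9: L0/L1/L2 = EF/H/- → run E
t=10: L0/L1/L2 = F/H/- → run F
t=11: L0/L1/L2 = F/H/- → run F
t=12: L0/L1/L2 = -/H/- → run H
t=13: L0/L1/L2 = -/H/- → run H
t=14: L0/L1/L2 = -/H/- → run H
t=15: L0/L1/L2 = -/H/- → run H
t=16: L0/L1/L2 = -/-/H → run H
t=17: (idle)
t=18: (idle)
t=19: (idle)
t=20: (idle)
t=21: (idle)

running at tick 12 = H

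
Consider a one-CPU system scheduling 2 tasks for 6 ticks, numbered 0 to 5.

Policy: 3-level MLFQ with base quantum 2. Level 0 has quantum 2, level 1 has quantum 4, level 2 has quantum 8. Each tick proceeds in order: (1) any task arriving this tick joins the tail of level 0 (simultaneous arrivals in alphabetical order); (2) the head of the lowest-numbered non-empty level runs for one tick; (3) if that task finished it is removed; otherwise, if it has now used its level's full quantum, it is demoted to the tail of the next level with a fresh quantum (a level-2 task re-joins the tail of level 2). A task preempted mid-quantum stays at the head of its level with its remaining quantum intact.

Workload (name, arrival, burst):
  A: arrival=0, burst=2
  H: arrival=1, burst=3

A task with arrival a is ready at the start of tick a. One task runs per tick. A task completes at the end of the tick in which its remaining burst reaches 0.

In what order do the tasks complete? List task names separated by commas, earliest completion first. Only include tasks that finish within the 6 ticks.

completion order = A, H

t=0: L0/L1/L2 = A/-/- → run A
t=1: L0/L1/L2 = AH/-/- → run A
t=2: L0/L1/L2 = H/-/- → run H
t=3: L0/L1/L2 = H/-/- → run H
t=4: L0/L1/L2 = -/H/- → run H
t=5: (idle)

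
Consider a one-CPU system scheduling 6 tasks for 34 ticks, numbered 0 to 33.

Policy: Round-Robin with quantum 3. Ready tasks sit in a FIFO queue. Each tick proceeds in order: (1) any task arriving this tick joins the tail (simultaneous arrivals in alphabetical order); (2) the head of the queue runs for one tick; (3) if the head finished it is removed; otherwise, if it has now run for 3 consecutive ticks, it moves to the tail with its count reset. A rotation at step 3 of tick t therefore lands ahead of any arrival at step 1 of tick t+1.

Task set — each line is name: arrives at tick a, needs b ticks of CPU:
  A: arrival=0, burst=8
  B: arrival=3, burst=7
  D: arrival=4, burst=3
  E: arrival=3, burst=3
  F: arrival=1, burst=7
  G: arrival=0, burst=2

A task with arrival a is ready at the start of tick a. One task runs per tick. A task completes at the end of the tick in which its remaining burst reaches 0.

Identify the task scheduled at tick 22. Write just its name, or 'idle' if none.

running at tick 22 = F

t=0: queue=[A,G] q_used=0 → run A
t=1: queue=[A,G,F] q_used=1 → run A
t=2: queue=[A,G,F] q_used=2 → run A
t=3: queue=[G,F,A,B,E] q_used=0 → run G
t=4: queue=[G,F,A,B,E,D] q_used=1 → run G
t=5: queue=[F,A,B,E,D] q_used=0 → run F
t=6: queue=[F,A,B,E,D] q_used=1 → run F
t=7: queue=[F,A,B,E,D] q_used=2 → run F
t=8: queue=[A,B,E,D,F] q_used=0 → run A
t=9: queue=[A,B,E,D,F] q_used=1 → run A
t=10: queue=[A,B,E,D,F] q_used=2 → run A
t=11: queue=[B,E,D,F,A] q_used=0 → run B
t=12: queue=[B,E,D,F,A] q_used=1 → run B
t=13: queue=[B,E,D,F,A] q_used=2 → run B
t=14: queue=[E,D,F,A,B] q_used=0 → run E
t=15: queue=[E,D,F,A,B] q_used=1 → run E
t=16: queue=[E,D,F,A,B] q_used=2 → run E
t=17: queue=[D,F,A,B] q_used=0 → run D
t=18: queue=[D,F,A,B] q_used=1 → run D
t=19: queue=[D,F,A,B] q_used=2 → run D
t=20: queue=[F,A,B] q_used=0 → run F
t=21: queue=[F,A,B] q_used=1 → run F
t=22: queue=[F,A,B] q_used=2 → run F
t=23: queue=[A,B,F] q_used=0 → run A
t=24: queue=[A,B,F] q_used=1 → run A
t=25: queue=[B,F] q_used=0 → run B
t=26: queue=[B,F] q_used=1 → run B
t=27: queue=[B,F] q_used=2 → run B
t=28: queue=[F,B] q_used=0 → run F
t=29: queue=[B] q_used=0 → run B
t=30: (idle)
t=31: (idle)
t=32: (idle)
t=33: (idle)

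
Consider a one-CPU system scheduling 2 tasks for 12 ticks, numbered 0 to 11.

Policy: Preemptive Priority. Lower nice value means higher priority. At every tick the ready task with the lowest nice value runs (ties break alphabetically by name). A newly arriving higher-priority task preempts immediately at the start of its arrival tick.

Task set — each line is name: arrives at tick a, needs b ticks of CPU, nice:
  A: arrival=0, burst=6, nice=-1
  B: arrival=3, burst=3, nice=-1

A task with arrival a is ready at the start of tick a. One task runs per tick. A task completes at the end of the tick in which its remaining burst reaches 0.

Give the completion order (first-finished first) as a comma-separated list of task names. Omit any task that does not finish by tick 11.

completion order = A, B

t=0: ready={A} → run A
t=1: ready={A} → run A
t=2: ready={A} → run A
t=3: ready={A,B} → run A
t=4: ready={A,B} → run A
t=5: ready={A,B} → run A
t=6: ready={B} → run B
t=7: ready={B} → run B
t=8: ready={B} → run B
t=9: (idle)
t=10: (idle)
t=11: (idle)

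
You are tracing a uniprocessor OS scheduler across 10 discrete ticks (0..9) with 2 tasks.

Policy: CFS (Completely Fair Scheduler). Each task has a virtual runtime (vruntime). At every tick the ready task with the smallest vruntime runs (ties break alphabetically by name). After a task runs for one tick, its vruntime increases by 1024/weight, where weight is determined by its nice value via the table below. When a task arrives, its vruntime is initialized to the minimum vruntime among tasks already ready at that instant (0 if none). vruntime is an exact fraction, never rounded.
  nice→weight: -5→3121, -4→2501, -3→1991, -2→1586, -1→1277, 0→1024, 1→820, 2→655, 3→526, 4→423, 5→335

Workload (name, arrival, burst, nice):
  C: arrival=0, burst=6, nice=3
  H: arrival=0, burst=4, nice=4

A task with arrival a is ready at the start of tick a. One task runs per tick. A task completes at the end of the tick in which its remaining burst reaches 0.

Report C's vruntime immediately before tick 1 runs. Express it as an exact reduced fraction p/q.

t=0: vr[C=0 H=0] → run C
t=1: vr[C=512/263 H=0] → run H
t=2: vr[C=512/263 H=1024/423] → run C
t=3: vr[C=1024/263 H=1024/423] → run H
t=4: vr[C=1024/263 H=2048/423] → run C
t=5: vr[C=1536/263 H=2048/423] → run H
t=6: vr[C=1536/263 H=1024/141] → run C
t=7: vr[C=2048/263 H=1024/141] → run H
t=8: vr[C=2048/263] → run C
t=9: vr[C=2560/263] → run C

vruntime(C, start of tick 1) = 512/263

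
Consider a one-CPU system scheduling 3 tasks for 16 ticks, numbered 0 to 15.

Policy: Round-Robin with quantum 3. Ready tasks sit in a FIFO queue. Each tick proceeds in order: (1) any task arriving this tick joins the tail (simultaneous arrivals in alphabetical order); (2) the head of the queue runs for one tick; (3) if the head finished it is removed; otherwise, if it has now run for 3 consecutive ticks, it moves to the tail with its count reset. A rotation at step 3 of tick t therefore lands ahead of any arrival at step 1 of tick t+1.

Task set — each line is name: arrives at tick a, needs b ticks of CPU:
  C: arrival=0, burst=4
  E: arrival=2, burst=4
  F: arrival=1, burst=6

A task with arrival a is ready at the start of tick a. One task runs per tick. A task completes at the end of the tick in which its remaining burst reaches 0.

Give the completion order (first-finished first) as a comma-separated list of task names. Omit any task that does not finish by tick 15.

completion order = C, F, E

t=0: queue=[C] q_used=0 → run C
t=1: queue=[C,F] q_used=1 → run C
t=2: queue=[C,F,E] q_used=2 → run C
t=3: queue=[F,E,C] q_used=0 → run F
t=4: queue=[F,E,C] q_used=1 → run F
t=5: queue=[F,E,C] q_used=2 → run F
t=6: queue=[E,C,F] q_used=0 → run E
t=7: queue=[E,C,F] q_used=1 → run E
t=8: queue=[E,C,F] q_used=2 → run E
t=9: queue=[C,F,E] q_used=0 → run C
t=10: queue=[F,E] q_used=0 → run F
t=11: queue=[F,E] q_used=1 → run F
t=12: queue=[F,E] q_used=2 → run F
t=13: queue=[E] q_used=0 → run E
t=14: (idle)
t=15: (idle)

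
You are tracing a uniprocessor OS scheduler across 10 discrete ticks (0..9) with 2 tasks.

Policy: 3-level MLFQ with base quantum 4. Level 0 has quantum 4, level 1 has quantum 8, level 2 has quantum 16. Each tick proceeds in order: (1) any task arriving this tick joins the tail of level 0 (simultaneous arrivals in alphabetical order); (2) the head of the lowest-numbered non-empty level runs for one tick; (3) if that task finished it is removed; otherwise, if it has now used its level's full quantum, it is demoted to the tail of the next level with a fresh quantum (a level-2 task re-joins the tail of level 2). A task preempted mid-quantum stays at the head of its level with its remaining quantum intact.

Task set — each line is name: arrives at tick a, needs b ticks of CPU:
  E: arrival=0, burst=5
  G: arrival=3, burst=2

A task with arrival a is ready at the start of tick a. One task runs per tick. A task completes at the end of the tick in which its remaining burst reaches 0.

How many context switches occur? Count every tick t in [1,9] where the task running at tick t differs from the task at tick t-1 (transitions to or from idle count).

context switches = 3

t=0: L0/L1/L2 = E/-/- → run E
t=1: L0/L1/L2 = E/-/- → run E
t=2: L0/L1/L2 = E/-/- → run E
t=3: L0/L1/L2 = EG/-/- → run E
t=4: L0/L1/L2 = G/E/- → run G
t=5: L0/L1/L2 = G/E/- → run G
t=6: L0/L1/L2 = -/E/- → run E
t=7: (idle)
t=8: (idle)
t=9: (idle)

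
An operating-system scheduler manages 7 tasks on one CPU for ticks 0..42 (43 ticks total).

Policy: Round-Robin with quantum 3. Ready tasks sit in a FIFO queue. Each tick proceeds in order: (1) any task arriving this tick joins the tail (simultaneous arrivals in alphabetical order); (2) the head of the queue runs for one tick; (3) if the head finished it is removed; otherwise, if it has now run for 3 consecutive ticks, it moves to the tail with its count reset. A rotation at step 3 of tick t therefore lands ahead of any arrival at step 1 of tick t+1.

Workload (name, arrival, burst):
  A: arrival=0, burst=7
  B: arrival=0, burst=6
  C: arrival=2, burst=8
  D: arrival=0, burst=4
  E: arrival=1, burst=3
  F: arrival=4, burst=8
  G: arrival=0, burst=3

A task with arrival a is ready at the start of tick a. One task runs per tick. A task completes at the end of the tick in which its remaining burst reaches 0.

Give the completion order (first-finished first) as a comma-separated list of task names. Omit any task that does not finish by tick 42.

t=0: queue=[A,B,D,G] q_used=0 → run A
t=1: queue=[A,B,D,G,E] q_used=1 → run A
t=2: queue=[A,B,D,G,E,C] q_used=2 → run A
t=3: queue=[B,D,G,E,C,A] q_used=0 → run B
t=4: queue=[B,D,G,E,C,A,F] q_used=1 → run B
t=5: queue=[B,D,G,E,C,A,F] q_used=2 → run B
t=6: queue=[D,G,E,C,A,F,B] q_used=0 → run D
t=7: queue=[D,G,E,C,A,F,B] q_used=1 → run D
t=8: queue=[D,G,E,C,A,F,B] q_used=2 → run D
t=9: queue=[G,E,C,A,F,B,D] q_used=0 → run G
t=10: queue=[G,E,C,A,F,B,D] q_used=1 → run G
t=11: queue=[G,E,C,A,F,B,D] q_used=2 → run G
t=12: queue=[E,C,A,F,B,D] q_used=0 → run E
t=13: queue=[E,C,A,F,B,D] q_used=1 → run E
t=14: queue=[E,C,A,F,B,D] q_used=2 → run E
t=15: queue=[C,A,F,B,D] q_used=0 → run C
t=16: queue=[C,A,F,B,D] q_used=1 → run C
t=17: queue=[C,A,F,B,D] q_used=2 → run C
t=18: queue=[A,F,B,D,C] q_used=0 → run A
t=19: queue=[A,F,B,D,C] q_used=1 → run A
t=20: queue=[A,F,B,D,C] q_used=2 → run A
t=21: queue=[F,B,D,C,A] q_used=0 → run F
t=22: queue=[F,B,D,C,A] q_used=1 → run F
t=23: queue=[F,B,D,C,A] q_used=2 → run F
t=24: queue=[B,D,C,A,F] q_used=0 → run B
t=25: queue=[B,D,C,A,F] q_used=1 → run B
t=26: queue=[B,D,C,A,F] q_used=2 → run B
t=27: queue=[D,C,A,F] q_used=0 → run D
t=28: queue=[C,A,F] q_used=0 → run C
t=29: queue=[C,A,F] q_used=1 → run C
t=30: queue=[C,A,F] q_used=2 → run C
t=31: queue=[A,F,C] q_used=0 → run A
t=32: queue=[F,C] q_used=0 → run F
t=33: queue=[F,C] q_used=1 → run F
t=34: queue=[F,C] q_used=2 → run F
t=35: queue=[C,F] q_used=0 → run C
t=36: queue=[C,F] q_used=1 → run C
t=37: queue=[F] q_used=0 → run F
t=38: queue=[F] q_used=1 → run F
t=39: (idle)
t=40: (idle)
t=41: (idle)
t=42: (idle)

completion order = G, E, B, D, A, C, F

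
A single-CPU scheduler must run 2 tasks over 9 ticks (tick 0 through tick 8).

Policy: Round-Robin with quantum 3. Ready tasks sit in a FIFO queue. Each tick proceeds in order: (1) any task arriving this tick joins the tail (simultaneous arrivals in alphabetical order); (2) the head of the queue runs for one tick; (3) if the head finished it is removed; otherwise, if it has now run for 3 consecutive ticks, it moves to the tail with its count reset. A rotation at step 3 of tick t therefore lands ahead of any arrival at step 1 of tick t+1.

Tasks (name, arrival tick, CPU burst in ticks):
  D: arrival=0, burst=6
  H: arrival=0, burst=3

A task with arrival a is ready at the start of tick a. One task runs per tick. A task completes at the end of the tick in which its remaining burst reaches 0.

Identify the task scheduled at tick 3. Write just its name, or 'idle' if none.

t=0: queue=[D,H] q_used=0 → run D
t=1: queue=[D,H] q_used=1 → run D
t=2: queue=[D,H] q_used=2 → run D
t=3: queue=[H,D] q_used=0 → run H
t=4: queue=[H,D] q_used=1 → run H
t=5: queue=[H,D] q_used=2 → run H
t=6: queue=[D] q_used=0 → run D
t=7: queue=[D] q_used=1 → run D
t=8: queue=[D] q_used=2 → run D

running at tick 3 = H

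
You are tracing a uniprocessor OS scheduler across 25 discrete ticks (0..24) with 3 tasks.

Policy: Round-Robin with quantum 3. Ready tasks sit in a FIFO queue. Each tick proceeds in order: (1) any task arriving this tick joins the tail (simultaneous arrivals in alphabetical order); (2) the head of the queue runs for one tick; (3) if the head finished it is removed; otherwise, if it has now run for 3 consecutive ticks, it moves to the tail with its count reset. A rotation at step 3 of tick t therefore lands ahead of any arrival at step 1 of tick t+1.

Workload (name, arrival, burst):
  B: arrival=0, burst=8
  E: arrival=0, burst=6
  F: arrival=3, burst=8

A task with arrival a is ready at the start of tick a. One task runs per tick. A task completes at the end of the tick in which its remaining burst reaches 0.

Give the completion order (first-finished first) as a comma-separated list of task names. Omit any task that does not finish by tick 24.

completion order = E, B, F

t=0: queue=[B,E] q_used=0 → run B
t=1: queue=[B,E] q_used=1 → run B
t=2: queue=[B,E] q_used=2 → run B
t=3: queue=[E,B,F] q_used=0 → run E
t=4: queue=[E,B,F] q_used=1 → run E
t=5: queue=[E,B,F] q_used=2 → run E
t=6: queue=[B,F,E] q_used=0 → run B
t=7: queue=[B,F,E] q_used=1 → run B
t=8: queue=[B,F,E] q_used=2 → run B
t=9: queue=[F,E,B] q_used=0 → run F
t=10: queue=[F,E,B] q_used=1 → run F
t=11: queue=[F,E,B] q_used=2 → run F
t=12: queue=[E,B,F] q_used=0 → run E
t=13: queue=[E,B,F] q_used=1 → run E
t=14: queue=[E,B,F] q_used=2 → run E
t=15: queue=[B,F] q_used=0 → run B
t=16: queue=[B,F] q_used=1 → run B
t=17: queue=[F] q_used=0 → run F
t=18: queue=[F] q_used=1 → run F
t=19: queue=[F] q_used=2 → run F
t=20: queue=[F] q_used=0 → run F
t=21: queue=[F] q_used=1 → run F
t=22: (idle)
t=23: (idle)
t=24: (idle)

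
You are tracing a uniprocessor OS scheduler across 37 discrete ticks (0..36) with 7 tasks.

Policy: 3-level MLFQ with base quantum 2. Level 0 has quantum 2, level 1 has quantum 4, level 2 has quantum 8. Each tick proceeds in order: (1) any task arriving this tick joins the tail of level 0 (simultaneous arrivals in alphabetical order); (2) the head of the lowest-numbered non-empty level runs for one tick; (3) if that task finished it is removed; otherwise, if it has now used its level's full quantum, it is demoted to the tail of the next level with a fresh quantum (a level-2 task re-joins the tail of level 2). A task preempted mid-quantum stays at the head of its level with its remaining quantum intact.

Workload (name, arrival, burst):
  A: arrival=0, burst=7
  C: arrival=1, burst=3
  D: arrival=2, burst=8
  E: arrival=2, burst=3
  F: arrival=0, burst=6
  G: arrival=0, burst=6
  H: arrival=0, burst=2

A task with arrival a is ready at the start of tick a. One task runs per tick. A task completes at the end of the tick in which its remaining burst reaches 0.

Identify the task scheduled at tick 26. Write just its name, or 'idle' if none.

t=0: L0/L1/L2 = AFGH/-/- → run A
t=1: L0/L1/L2 = AFGHC/-/- → run A
t=2: L0/L1/L2 = FGHCDE/A/- → run F
t=3: L0/L1/L2 = FGHCDE/A/- → run F
t=4: L0/L1/L2 = GHCDE/AF/- → run G
t=5: L0/L1/L2 = GHCDE/AF/- → run G
t=6: L0/L1/L2 = HCDE/AFG/- → run H
t=7: L0/L1/L2 = HCDE/AFG/- → run H
t=8: L0/L1/L2 = CDE/AFG/- → run C
t=9: L0/L1/L2 = CDE/AFG/- → run C
t=10: L0/L1/L2 = DE/AFGC/- → run D
t=11: L0/L1/L2 = DE/AFGC/- → run D
t=12: L0/L1/L2 = E/AFGCD/- → run E
t=13: L0/L1/L2 = E/AFGCD/- → run E
t=14: L0/L1/L2 = -/AFGCDE/- → run A
t=15: L0/L1/L2 = -/AFGCDE/- → run A
t=16: L0/L1/L2 = -/AFGCDE/- → run A
t=17: L0/L1/L2 = -/AFGCDE/- → run A
t=18: L0/L1/L2 = -/FGCDE/A → run F
t=19: L0/L1/L2 = -/FGCDE/A → run F
t=20: L0/L1/L2 = -/FGCDE/A → run F
t=21: L0/L1/L2 = -/FGCDE/A → run F
t=22: L0/L1/L2 = -/GCDE/A → run G
t=23: L0/L1/L2 = -/GCDE/A → run G
t=24: L0/L1/L2 = -/GCDE/A → run G
t=25: L0/L1/L2 = -/GCDE/A → run G
t=26: L0/L1/L2 = -/CDE/A → run C
t=27: L0/L1/L2 = -/DE/A → run D
t=28: L0/L1/L2 = -/DE/A → run D
t=29: L0/L1/L2 = -/DE/A → run D
t=30: L0/L1/L2 = -/DE/A → run D
t=31: L0/L1/L2 = -/E/AD → run E
t=32: L0/L1/L2 = -/-/AD → run A
t=33: L0/L1/L2 = -/-/D → run D
t=34: L0/L1/L2 = -/-/D → run D
t=35: (idle)
t=36: (idle)

running at tick 26 = C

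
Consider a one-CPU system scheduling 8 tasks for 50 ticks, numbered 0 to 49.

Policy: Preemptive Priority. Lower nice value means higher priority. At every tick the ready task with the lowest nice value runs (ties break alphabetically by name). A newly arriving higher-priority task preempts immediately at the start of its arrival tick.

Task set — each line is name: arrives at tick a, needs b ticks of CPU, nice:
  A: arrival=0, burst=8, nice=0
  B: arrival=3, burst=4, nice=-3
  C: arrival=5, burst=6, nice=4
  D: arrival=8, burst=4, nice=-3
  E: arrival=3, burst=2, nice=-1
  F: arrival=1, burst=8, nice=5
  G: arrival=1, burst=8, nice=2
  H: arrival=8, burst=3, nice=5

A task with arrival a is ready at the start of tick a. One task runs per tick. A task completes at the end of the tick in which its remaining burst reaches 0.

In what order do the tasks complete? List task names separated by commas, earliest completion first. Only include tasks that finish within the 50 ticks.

t=0: ready={A} → run A
t=1: ready={A,F,G} → run A
t=2: ready={A,F,G} → run A
t=3: ready={A,B,E,F,G} → run B
t=4: ready={A,B,E,F,G} → run B
t=5: ready={A,B,C,E,F,G} → run B
t=6: ready={A,B,C,E,F,G} → run B
t=7: ready={A,C,E,F,G} → run E
t=8: ready={A,C,D,E,F,G,H} → run D
t=9: ready={A,C,D,E,F,G,H} → run D
t=10: ready={A,C,D,E,F,G,H} → run D
t=11: ready={A,C,D,E,F,G,H} → run D
t=12: ready={A,C,E,F,G,H} → run E
t=13: ready={A,C,F,G,H} → run A
t=14: ready={A,C,F,G,H} → run A
t=15: ready={A,C,F,G,H} → run A
t=16: ready={A,C,F,G,H} → run A
t=17: ready={A,C,F,G,H} → run A
t=18: ready={C,F,G,H} → run G
t=19: ready={C,F,G,H} → run G
t=20: ready={C,F,G,H} → run G
t=21: ready={C,F,G,H} → run G
t=22: ready={C,F,G,H} → run G
t=23: ready={C,F,G,H} → run G
t=24: ready={C,F,G,H} → run G
t=25: ready={C,F,G,H} → run G
t=26: ready={C,F,H} → run C
t=27: ready={C,F,H} → run C
t=28: ready={C,F,H} → run C
t=29: ready={C,F,H} → run C
t=30: ready={C,F,H} → run C
t=31: ready={C,F,H} → run C
t=32: ready={F,H} → run F
t=33: ready={F,H} → run F
t=34: ready={F,H} → run F
t=35: ready={F,H} → run F
t=36: ready={F,H} → run F
t=37: ready={F,H} → run F
t=38: ready={F,H} → run F
t=39: ready={F,H} → run F
t=40: ready={H} → run H
t=41: ready={H} → run H
t=42: ready={H} → run H
t=43: (idle)
t=44: (idle)
t=45: (idle)
t=46: (idle)
t=47: (idle)
t=48: (idle)
t=49: (idle)

completion order = B, D, E, A, G, C, F, H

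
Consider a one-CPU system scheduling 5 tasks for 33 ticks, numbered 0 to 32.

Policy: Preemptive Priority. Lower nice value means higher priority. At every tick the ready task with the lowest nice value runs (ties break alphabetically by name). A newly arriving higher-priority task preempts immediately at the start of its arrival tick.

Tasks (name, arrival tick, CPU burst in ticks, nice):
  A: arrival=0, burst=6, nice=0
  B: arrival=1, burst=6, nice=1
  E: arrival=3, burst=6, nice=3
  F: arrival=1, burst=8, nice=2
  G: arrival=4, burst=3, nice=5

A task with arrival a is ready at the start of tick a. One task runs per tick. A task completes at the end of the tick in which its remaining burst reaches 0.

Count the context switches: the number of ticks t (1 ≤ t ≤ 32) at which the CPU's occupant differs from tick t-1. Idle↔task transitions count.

context switches = 5

t=0: ready={A} → run A
t=1: ready={A,B,F} → run A
t=2: ready={A,B,F} → run A
t=3: ready={A,B,E,F} → run A
t=4: ready={A,B,E,F,G} → run A
t=5: ready={A,B,E,F,G} → run A
t=6: ready={B,E,F,G} → run B
t=7: ready={B,E,F,G} → run B
t=8: ready={B,E,F,G} → run B
t=9: ready={B,E,F,G} → run B
t=10: ready={B,E,F,G} → run B
t=11: ready={B,E,F,G} → run B
t=12: ready={E,F,G} → run F
t=13: ready={E,F,G} → run F
t=14: ready={E,F,G} → run F
t=15: ready={E,F,G} → run F
t=16: ready={E,F,G} → run F
t=17: ready={E,F,G} → run F
t=18: ready={E,F,G} → run F
t=19: ready={E,F,G} → run F
t=20: ready={E,G} → run E
t=21: ready={E,G} → run E
t=22: ready={E,G} → run E
t=23: ready={E,G} → run E
t=24: ready={E,G} → run E
t=25: ready={E,G} → run E
t=26: ready={G} → run G
t=27: ready={G} → run G
t=28: ready={G} → run G
t=29: (idle)
t=30: (idle)
t=31: (idle)
t=32: (idle)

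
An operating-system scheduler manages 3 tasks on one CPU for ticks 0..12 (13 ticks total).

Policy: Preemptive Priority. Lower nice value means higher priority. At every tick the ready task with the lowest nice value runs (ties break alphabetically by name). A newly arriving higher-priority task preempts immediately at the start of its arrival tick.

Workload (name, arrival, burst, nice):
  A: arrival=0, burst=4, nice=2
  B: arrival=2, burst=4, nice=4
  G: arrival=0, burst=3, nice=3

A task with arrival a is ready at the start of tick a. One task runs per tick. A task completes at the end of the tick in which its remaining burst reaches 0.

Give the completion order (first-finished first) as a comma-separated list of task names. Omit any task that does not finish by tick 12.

t=0: ready={A,G} → run A
t=1: ready={A,G} → run A
t=2: ready={A,B,G} → run A
t=3: ready={A,B,G} → run A
t=4: ready={B,G} → run G
t=5: ready={B,G} → run G
t=6: ready={B,G} → run G
t=7: ready={B} → run B
t=8: ready={B} → run B
t=9: ready={B} → run B
t=10: ready={B} → run B
t=11: (idle)
t=12: (idle)

completion order = A, G, B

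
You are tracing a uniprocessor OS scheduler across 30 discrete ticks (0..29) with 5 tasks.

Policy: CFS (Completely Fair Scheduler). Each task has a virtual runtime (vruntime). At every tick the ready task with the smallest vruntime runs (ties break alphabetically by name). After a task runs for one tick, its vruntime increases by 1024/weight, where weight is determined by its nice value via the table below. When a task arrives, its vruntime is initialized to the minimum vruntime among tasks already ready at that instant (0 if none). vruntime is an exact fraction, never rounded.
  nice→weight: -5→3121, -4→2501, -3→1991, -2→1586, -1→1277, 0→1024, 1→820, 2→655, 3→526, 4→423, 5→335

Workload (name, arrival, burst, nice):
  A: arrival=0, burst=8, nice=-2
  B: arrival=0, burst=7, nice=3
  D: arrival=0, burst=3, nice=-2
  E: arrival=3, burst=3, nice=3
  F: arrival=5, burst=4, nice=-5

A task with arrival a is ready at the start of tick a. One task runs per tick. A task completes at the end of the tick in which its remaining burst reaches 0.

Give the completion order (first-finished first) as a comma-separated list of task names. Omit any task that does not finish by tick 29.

t=0: vr[A=0 B=0 D=0] → run A
t=1: vr[A=512/793 B=0 D=0] → run B
t=2: vr[A=512/793 B=512/263 D=0] → run D
t=3: vr[A=512/793 B=512/263 D=512/793 E=512/793] → run A
t=4: vr[A=1024/793 B=512/263 D=512/793 E=512/793] → run D
t=5: vr[A=1024/793 B=512/263 D=1024/793 E=512/793 F=512/793] → run E
t=6: vr[A=1024/793 B=512/263 D=1024/793 E=540672/208559 F=512/793] → run F
t=7: vr[A=1024/793 B=512/263 D=1024/793 E=540672/208559 F=2409984/2474953] → run F
t=8: vr[A=1024/793 B=512/263 D=1024/793 E=540672/208559 F=3222016/2474953] → run A
t=9: vr[A=1536/793 B=512/263 D=1024/793 E=540672/208559 F=3222016/2474953] → run D
t=10: vr[A=1536/793 B=512/263 E=540672/208559 F=3222016/2474953] → run F
t=11: vr[A=1536/793 B=512/263 E=540672/208559 F=4034048/2474953] → run F
t=12: vr[A=1536/793 B=512/263 E=540672/208559] → run A
t=13: vr[A=2048/793 B=512/263 E=540672/208559] → run B
t=14: vr[A=2048/793 B=1024/263 E=540672/208559] → run A
t=15: vr[A=2560/793 B=1024/263 E=540672/208559] → run E
t=16: vr[A=2560/793 B=1024/263 E=946688/208559] → run A
t=17: vr[A=3072/793 B=1024/263 E=946688/208559] → run A
t=18: vr[A=3584/793 B=1024/263 E=946688/208559] → run B
t=19: vr[A=3584/793 B=1536/263 E=946688/208559] → run A
t=20: vr[B=1536/263 E=946688/208559] → run E
t=21: vr[B=1536/263] → run B
t=22: vr[B=2048/263] → run B
t=23: vr[B=2560/263] → run B
t=24: vr[B=3072/263] → run B
t=25: (idle)
t=26: (idle)
t=27: (idle)
t=28: (idle)
t=29: (idle)

completion order = D, F, A, E, B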